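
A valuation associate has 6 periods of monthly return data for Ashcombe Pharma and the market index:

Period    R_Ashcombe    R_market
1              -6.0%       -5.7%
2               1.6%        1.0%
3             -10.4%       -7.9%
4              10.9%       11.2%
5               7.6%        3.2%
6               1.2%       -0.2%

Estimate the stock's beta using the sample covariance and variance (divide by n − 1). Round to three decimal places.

Mean R_i = (-6.0 + 1.6 − 10.4 + 10.9 + 7.6 + 1.2) / 6 = 0.8167%
Mean R_m = (-5.7 + 1.0 − 7.9 + 11.2 + 3.2 − 0.2) / 6 = 0.2667%
Σ(R_i − R̄_i)(R_m − R̄_m) = 262.8133  ⇒  Cov = 262.8133 / 5 = 52.5627
Σ(R_m − R̄_m)² = 231.1933  ⇒  Var(R_m) = 231.1933 / 5 = 46.2387
β = Cov / Var(R_m) = 52.5627 / 46.2387 = 1.1368

1.137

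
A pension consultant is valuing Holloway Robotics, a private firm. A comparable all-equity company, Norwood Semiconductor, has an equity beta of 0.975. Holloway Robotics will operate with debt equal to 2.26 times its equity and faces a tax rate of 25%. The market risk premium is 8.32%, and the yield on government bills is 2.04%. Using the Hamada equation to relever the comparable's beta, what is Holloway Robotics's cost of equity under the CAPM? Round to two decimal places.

β_L = β_U × [1 + (1 − t)(D/E)] = 0.975 × [1 + (1 − 0.25) × 2.26]
    = 0.975 × [1 + 0.75 × 2.26] = 0.975 × 2.6950 = 2.6276
E(R) = R_f + β_L × MRP = 2.04% + 2.6276 × 8.32% = 23.90%

23.90%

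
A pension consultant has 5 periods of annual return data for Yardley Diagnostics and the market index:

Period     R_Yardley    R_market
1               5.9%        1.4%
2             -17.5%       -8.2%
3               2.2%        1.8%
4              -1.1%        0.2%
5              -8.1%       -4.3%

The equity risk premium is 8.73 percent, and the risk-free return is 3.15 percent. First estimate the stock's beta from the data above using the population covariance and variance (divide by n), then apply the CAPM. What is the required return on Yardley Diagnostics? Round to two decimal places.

21.51%

Mean R_i = (5.9 − 17.5 + 2.2 − 1.1 − 8.1) / 5 = -3.7200%
Mean R_m = (1.4 − 8.2 + 1.8 + 0.2 − 4.3) / 5 = -1.8200%
Σ(R_i − R̄_i)(R_m − R̄_m) = 156.4780  ⇒  Cov = 156.4780 / 5 = 31.2956
Σ(R_m − R̄_m)² = 74.4080  ⇒  Var(R_m) = 74.4080 / 5 = 14.8816
β = Cov / Var(R_m) = 31.2956 / 14.8816 = 2.1030
E(R) = R_f + β × MRP = 3.15% + 2.1030 × 8.73% = 21.51%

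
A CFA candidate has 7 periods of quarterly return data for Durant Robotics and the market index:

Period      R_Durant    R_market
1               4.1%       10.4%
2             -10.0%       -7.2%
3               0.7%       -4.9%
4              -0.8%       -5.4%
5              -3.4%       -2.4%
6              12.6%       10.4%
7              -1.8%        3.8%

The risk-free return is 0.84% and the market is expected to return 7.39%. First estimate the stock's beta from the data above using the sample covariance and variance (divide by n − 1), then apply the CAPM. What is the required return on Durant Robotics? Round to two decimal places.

Mean R_i = (4.1 − 10.0 + 0.7 − 0.8 − 3.4 + 12.6 − 1.8) / 7 = 0.2000%
Mean R_m = (10.4 − 7.2 − 4.9 − 5.4 − 2.4 + 10.4 + 3.8) / 7 = 0.6714%
Σ(R_i − R̄_i)(R_m − R̄_m) = 246.9500  ⇒  Cov = 246.9500 / 6 = 41.1583
Σ(R_m − R̄_m)² = 338.3743  ⇒  Var(R_m) = 338.3743 / 6 = 56.3957
β = Cov / Var(R_m) = 41.1583 / 56.3957 = 0.7298
MRP = 7.39% − 0.84% = 6.55%
E(R) = R_f + β × MRP = 0.84% + 0.7298 × 6.55% = 5.62%

5.62%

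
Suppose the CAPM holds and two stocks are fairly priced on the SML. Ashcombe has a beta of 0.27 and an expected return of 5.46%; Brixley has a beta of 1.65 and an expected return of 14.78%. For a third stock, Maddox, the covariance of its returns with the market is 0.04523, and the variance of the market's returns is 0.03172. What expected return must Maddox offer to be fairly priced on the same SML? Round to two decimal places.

MRP = (14.78% − 5.46%) / (1.65 − 0.27) = 6.7536%
R_f = 5.46% − 0.27 × 6.7536% = 3.6365%
β_Maddox = Cov / Var(R_m) = 0.04523 / 0.03172 = 1.4259
E(R_Maddox) = R_f + β × MRP = 3.6365% + 1.4259 × 6.7536% = 13.27%

13.27%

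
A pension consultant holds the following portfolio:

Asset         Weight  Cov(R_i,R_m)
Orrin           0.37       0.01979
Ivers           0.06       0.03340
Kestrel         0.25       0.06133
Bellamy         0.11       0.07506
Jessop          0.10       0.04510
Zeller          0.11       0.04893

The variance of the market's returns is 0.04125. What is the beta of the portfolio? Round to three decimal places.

1.038

β_Orrin = 0.01979 / 0.04125 = 0.4798
β_Ivers = 0.03340 / 0.04125 = 0.8097
β_Kestrel = 0.06133 / 0.04125 = 1.4868
β_Bellamy = 0.07506 / 0.04125 = 1.8196
β_Jessop = 0.04510 / 0.04125 = 1.0933
β_Zeller = 0.04893 / 0.04125 = 1.1862
β_P = Σ w_i β_i = 0.37×0.4798 + 0.06×0.8097 + 0.25×1.4868 + 0.11×1.8196 + 0.10×1.0933 + 0.11×1.1862 = 1.0378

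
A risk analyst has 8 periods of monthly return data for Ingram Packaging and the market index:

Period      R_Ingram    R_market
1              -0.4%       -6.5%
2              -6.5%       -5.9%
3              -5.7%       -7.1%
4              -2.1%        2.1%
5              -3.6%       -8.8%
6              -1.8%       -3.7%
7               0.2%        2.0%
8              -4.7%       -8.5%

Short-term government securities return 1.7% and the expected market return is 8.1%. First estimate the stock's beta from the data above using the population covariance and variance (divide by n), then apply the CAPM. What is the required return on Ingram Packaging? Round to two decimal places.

3.80%

Mean R_i = (-0.4 − 6.5 − 5.7 − 2.1 − 3.6 − 1.8 + 0.2 − 4.7) / 8 = -3.0750%
Mean R_m = (-6.5 − 5.9 − 7.1 + 2.1 − 8.8 − 3.7 + 2.0 − 8.5) / 8 = -4.5500%
Σ(R_i − R̄_i)(R_m − R̄_m) = 43.7700  ⇒  Cov = 43.7700 / 8 = 5.4713
Σ(R_m − R̄_m)² = 133.6400  ⇒  Var(R_m) = 133.6400 / 8 = 16.7050
β = Cov / Var(R_m) = 5.4713 / 16.7050 = 0.3275
MRP = 8.1% − 1.7% = 6.40%
E(R) = R_f + β × MRP = 1.7% + 0.3275 × 6.4% = 3.80%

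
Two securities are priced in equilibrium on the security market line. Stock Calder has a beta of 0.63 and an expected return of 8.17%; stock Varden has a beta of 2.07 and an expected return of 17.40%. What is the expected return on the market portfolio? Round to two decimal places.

Both satisfy E(R) = R_f + β·MRP, so the slope of the SML is
MRP = (17.40% − 8.17%) / (2.07 − 0.63) = 9.23% / 1.44 = 6.4097%
R_f = E(R_Calder) − β_Calder·MRP = 8.17% − 0.63 × 6.4097% = 4.1319%
E(R_m) = R_f + MRP = 4.1319% + 6.4097% = 10.54%

10.54%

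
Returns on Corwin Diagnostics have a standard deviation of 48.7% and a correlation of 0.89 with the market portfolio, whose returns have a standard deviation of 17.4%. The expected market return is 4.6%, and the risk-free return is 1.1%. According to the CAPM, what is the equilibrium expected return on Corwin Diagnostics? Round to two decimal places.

9.82%

β = ρ × σ_i / σ_m = 0.89 × 48.7% / 17.4% = 2.4910
MRP = 4.6% − 1.1% = 3.50%
E(R) = 1.1% + 2.4910 × 3.5% = 9.82%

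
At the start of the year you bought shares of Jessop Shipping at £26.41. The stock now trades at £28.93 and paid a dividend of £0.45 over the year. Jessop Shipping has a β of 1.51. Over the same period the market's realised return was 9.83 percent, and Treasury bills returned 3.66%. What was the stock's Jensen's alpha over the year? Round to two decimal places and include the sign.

-1.73%

Realised HPR = (P1 + D1 − P0) / P0 = (28.93 + 0.45 − 26.41) / 26.41 = 2.97 / 26.41 = 11.2457%
MRP = 9.83% − 3.66% = 6.17%
CAPM required = R_f + β·MRP = 3.66% + 1.51 × 6.17% = 12.9767%
α = realised − required = 11.2457% − 12.9767% = -1.73%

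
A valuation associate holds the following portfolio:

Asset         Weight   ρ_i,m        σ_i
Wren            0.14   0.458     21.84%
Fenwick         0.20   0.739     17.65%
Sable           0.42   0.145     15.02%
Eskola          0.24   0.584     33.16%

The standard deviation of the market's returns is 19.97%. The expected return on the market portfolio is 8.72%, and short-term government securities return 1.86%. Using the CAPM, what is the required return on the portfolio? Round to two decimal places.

β_Wren = 0.458 × 21.84% / 19.97% = 0.5009
β_Fenwick = 0.739 × 17.65% / 19.97% = 0.6531
β_Sable = 0.145 × 15.02% / 19.97% = 0.1091
β_Eskola = 0.584 × 33.16% / 19.97% = 0.9697
β_P = Σ w_i β_i = 0.14×0.5009 + 0.20×0.6531 + 0.42×0.1091 + 0.24×0.9697 = 0.4793
MRP = 8.72% − 1.86% = 6.86%
E(R_P) = R_f + β_P × MRP = 1.86% + 0.4793 × 6.86% = 5.15%

5.15%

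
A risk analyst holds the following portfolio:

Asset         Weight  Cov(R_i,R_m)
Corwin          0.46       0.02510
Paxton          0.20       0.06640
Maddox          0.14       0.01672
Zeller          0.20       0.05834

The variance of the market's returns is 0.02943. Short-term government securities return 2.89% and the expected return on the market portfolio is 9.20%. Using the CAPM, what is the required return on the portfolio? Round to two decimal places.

11.22%

β_Corwin = 0.02510 / 0.02943 = 0.8529
β_Paxton = 0.06640 / 0.02943 = 2.2562
β_Maddox = 0.01672 / 0.02943 = 0.5681
β_Zeller = 0.05834 / 0.02943 = 1.9823
β_P = Σ w_i β_i = 0.46×0.8529 + 0.20×2.2562 + 0.14×0.5681 + 0.20×1.9823 = 1.3196
MRP = 9.20% − 2.89% = 6.31%
E(R_P) = R_f + β_P × MRP = 2.89% + 1.3196 × 6.31% = 11.22%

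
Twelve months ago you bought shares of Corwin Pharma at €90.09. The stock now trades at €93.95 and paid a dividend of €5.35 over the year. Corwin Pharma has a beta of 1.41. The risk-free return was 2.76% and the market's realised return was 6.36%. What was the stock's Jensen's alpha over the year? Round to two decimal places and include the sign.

+2.39%

Realised HPR = (P1 + D1 − P0) / P0 = (93.95 + 5.35 − 90.09) / 90.09 = 9.21 / 90.09 = 10.2231%
MRP = 6.36% − 2.76% = 3.60%
CAPM required = R_f + β·MRP = 2.76% + 1.41 × 3.60% = 7.8360%
α = realised − required = 10.2231% − 7.8360% = +2.39%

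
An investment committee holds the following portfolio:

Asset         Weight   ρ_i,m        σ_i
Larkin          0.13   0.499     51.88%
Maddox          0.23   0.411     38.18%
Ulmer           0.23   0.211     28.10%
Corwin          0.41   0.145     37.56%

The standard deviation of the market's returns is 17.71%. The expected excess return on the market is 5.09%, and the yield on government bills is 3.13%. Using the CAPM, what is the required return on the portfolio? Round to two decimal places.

6.17%

β_Larkin = 0.499 × 51.88% / 17.71% = 1.4618
β_Maddox = 0.411 × 38.18% / 17.71% = 0.8861
β_Ulmer = 0.211 × 28.10% / 17.71% = 0.3348
β_Corwin = 0.145 × 37.56% / 17.71% = 0.3075
β_P = Σ w_i β_i = 0.13×1.4618 + 0.23×0.8861 + 0.23×0.3348 + 0.41×0.3075 = 0.5969
E(R_P) = R_f + β_P × MRP = 3.13% + 0.5969 × 5.09% = 6.17%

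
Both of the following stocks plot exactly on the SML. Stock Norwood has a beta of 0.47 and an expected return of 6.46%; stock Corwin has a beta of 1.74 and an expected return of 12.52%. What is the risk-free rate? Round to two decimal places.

Both satisfy E(R) = R_f + β·MRP, so the slope of the SML is
MRP = (12.52% − 6.46%) / (1.74 − 0.47) = 6.06% / 1.27 = 4.7717%
R_f = E(R_Norwood) − β_Norwood·MRP = 6.46% − 0.47 × 4.7717% = 4.2173%

4.22%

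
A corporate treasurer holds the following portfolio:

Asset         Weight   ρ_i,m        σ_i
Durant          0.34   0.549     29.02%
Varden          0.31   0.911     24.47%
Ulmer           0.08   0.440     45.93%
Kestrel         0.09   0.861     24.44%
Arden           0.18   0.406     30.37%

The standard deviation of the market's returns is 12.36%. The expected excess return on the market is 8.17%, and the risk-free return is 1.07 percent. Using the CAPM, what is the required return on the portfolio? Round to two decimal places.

β_Durant = 0.549 × 29.02% / 12.36% = 1.2890
β_Varden = 0.911 × 24.47% / 12.36% = 1.8036
β_Ulmer = 0.440 × 45.93% / 12.36% = 1.6350
β_Kestrel = 0.861 × 24.44% / 12.36% = 1.7025
β_Arden = 0.406 × 30.37% / 12.36% = 0.9976
β_P = Σ w_i β_i = 0.34×1.2890 + 0.31×1.8036 + 0.08×1.6350 + 0.09×1.7025 + 0.18×0.9976 = 1.4610
E(R_P) = R_f + β_P × MRP = 1.07% + 1.4610 × 8.17% = 13.01%

13.01%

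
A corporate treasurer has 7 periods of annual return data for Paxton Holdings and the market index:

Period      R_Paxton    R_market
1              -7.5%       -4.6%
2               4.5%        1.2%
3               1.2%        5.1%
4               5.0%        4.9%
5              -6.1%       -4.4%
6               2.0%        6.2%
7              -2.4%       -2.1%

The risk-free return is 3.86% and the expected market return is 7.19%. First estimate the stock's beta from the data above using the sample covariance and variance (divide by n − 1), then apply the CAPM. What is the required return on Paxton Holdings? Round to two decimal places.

6.90%

Mean R_i = (-7.5 + 4.5 + 1.2 + 5.0 − 6.1 + 2.0 − 2.4) / 7 = -0.4714%
Mean R_m = (-4.6 + 1.2 + 5.1 + 4.9 − 4.4 + 6.2 − 2.1) / 7 = 0.9000%
Σ(R_i − R̄_i)(R_m − R̄_m) = 117.7700  ⇒  Cov = 117.7700 / 6 = 19.6283
Σ(R_m − R̄_m)² = 129.1600  ⇒  Var(R_m) = 129.1600 / 6 = 21.5267
β = Cov / Var(R_m) = 19.6283 / 21.5267 = 0.9118
MRP = 7.19% − 3.86% = 3.33%
E(R) = R_f + β × MRP = 3.86% + 0.9118 × 3.33% = 6.90%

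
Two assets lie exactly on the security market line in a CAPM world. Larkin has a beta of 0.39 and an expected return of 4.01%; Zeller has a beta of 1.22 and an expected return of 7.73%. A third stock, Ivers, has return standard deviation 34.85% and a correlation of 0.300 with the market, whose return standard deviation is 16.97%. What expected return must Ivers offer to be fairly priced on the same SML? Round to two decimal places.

5.02%

MRP = (7.73% − 4.01%) / (1.22 − 0.39) = 4.4819%
R_f = 4.01% − 0.39 × 4.4819% = 2.2621%
β_Ivers = ρ·σ_i/σ_m = 0.300 × 34.85 / 16.97 = 0.6161
E(R_Ivers) = R_f + β × MRP = 2.2621% + 0.6161 × 4.4819% = 5.02%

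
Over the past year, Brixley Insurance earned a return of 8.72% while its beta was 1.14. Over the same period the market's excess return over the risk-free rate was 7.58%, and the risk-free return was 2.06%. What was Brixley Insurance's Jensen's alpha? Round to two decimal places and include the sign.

-1.98%

CAPM benchmark = R_f + β(R_m − R_f) = 2.06% + 1.14 × 7.58% = 10.7012%
α = actual − benchmark = 8.72% − 10.7012% = -1.98%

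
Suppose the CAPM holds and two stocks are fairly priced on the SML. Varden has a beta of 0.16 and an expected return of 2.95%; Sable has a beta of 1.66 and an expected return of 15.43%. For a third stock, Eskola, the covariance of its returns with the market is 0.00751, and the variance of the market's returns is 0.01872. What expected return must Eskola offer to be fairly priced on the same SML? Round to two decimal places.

4.96%

MRP = (15.43% − 2.95%) / (1.66 − 0.16) = 8.3200%
R_f = 2.95% − 0.16 × 8.3200% = 1.6188%
β_Eskola = Cov / Var(R_m) = 0.00751 / 0.01872 = 0.4012
E(R_Eskola) = R_f + β × MRP = 1.6188% + 0.4012 × 8.3200% = 4.96%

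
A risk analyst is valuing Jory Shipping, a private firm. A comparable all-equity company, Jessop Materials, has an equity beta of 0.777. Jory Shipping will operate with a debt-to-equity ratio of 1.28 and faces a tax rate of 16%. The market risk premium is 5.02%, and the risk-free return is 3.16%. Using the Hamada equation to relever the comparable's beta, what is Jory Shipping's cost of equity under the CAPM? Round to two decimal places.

11.25%

β_L = β_U × [1 + (1 − t)(D/E)] = 0.777 × [1 + (1 − 0.16) × 1.28]
    = 0.777 × [1 + 0.84 × 1.28] = 0.777 × 2.0752 = 1.6124
E(R) = R_f + β_L × MRP = 3.16% + 1.6124 × 5.02% = 11.25%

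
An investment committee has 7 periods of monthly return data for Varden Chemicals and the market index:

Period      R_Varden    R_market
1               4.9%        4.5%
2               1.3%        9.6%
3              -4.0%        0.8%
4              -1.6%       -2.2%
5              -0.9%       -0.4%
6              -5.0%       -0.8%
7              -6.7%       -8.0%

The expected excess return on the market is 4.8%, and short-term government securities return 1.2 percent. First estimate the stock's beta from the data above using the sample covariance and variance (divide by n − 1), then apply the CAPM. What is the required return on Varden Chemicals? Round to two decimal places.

Mean R_i = (4.9 + 1.3 − 4.0 − 1.6 − 0.9 − 5.0 − 6.7) / 7 = -1.7143%
Mean R_m = (4.5 + 9.6 + 0.8 − 2.2 − 0.4 − 0.8 − 8.0) / 7 = 0.5000%
Σ(R_i − R̄_i)(R_m − R̄_m) = 98.8100  ⇒  Cov = 98.8100 / 6 = 16.4683
Σ(R_m − R̄_m)² = 180.9400  ⇒  Var(R_m) = 180.9400 / 6 = 30.1567
β = Cov / Var(R_m) = 16.4683 / 30.1567 = 0.5461
E(R) = R_f + β × MRP = 1.2% + 0.5461 × 4.8% = 3.82%

3.82%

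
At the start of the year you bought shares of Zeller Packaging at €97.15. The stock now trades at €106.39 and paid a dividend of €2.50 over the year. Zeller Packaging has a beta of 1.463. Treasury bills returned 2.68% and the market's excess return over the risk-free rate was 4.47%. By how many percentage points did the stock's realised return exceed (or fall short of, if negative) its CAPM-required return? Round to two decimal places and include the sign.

Realised HPR = (P1 + D1 − P0) / P0 = (106.39 + 2.50 − 97.15) / 97.15 = 11.74 / 97.15 = 12.0844%
CAPM required = R_f + β·MRP = 2.68% + 1.463 × 4.47% = 9.21961%
α = realised − required = 12.0844% − 9.21961% = +2.86%

+2.86%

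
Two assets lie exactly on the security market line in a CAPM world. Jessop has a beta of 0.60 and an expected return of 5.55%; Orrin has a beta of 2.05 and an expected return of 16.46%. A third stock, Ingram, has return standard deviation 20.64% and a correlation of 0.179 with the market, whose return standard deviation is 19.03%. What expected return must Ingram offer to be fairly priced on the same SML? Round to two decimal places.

MRP = (16.46% − 5.55%) / (2.05 − 0.60) = 7.5241%
R_f = 5.55% − 0.60 × 7.5241% = 1.0355%
β_Ingram = ρ·σ_i/σ_m = 0.179 × 20.64 / 19.03 = 0.1941
E(R_Ingram) = R_f + β × MRP = 1.0355% + 0.1941 × 7.5241% = 2.50%

2.50%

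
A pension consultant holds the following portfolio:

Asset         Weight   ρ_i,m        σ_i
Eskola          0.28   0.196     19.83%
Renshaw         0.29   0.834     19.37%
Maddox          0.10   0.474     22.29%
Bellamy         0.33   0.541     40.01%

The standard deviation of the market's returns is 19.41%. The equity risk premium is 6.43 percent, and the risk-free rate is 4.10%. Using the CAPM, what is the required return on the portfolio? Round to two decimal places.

β_Eskola = 0.196 × 19.83% / 19.41% = 0.2002
β_Renshaw = 0.834 × 19.37% / 19.41% = 0.8323
β_Maddox = 0.474 × 22.29% / 19.41% = 0.5443
β_Bellamy = 0.541 × 40.01% / 19.41% = 1.1152
β_P = Σ w_i β_i = 0.28×0.2002 + 0.29×0.8323 + 0.10×0.5443 + 0.33×1.1152 = 0.7199
E(R_P) = R_f + β_P × MRP = 4.10% + 0.7199 × 6.43% = 8.73%

8.73%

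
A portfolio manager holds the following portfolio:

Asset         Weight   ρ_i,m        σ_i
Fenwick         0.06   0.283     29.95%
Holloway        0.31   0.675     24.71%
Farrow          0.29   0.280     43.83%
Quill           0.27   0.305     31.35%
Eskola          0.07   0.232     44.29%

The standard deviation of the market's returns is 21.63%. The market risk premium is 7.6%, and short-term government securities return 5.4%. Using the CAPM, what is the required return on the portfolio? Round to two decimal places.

9.81%

β_Fenwick = 0.283 × 29.95% / 21.63% = 0.3919
β_Holloway = 0.675 × 24.71% / 21.63% = 0.7711
β_Farrow = 0.280 × 43.83% / 21.63% = 0.5674
β_Quill = 0.305 × 31.35% / 21.63% = 0.4421
β_Eskola = 0.232 × 44.29% / 21.63% = 0.4750
β_P = Σ w_i β_i = 0.06×0.3919 + 0.31×0.7711 + 0.29×0.5674 + 0.27×0.4421 + 0.07×0.4750 = 0.5797
E(R_P) = R_f + β_P × MRP = 5.4% + 0.5797 × 7.6% = 9.81%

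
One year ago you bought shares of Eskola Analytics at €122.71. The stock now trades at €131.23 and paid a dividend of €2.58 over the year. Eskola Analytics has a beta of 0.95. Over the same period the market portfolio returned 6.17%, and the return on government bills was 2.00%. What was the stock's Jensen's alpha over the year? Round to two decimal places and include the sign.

Realised HPR = (P1 + D1 − P0) / P0 = (131.23 + 2.58 − 122.71) / 122.71 = 11.10 / 122.71 = 9.0457%
MRP = 6.17% − 2.00% = 4.17%
CAPM required = R_f + β·MRP = 2.00% + 0.95 × 4.17% = 5.9615%
α = realised − required = 9.0457% − 5.9615% = +3.08%

+3.08%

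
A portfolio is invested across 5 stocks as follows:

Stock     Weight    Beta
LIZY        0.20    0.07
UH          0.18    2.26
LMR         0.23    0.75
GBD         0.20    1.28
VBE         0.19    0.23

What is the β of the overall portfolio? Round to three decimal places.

β_P = Σ w_i β_i = 0.20×0.07 + 0.18×2.26 + 0.23×0.75 + 0.20×1.28 + 0.19×0.23 = 0.8930

0.893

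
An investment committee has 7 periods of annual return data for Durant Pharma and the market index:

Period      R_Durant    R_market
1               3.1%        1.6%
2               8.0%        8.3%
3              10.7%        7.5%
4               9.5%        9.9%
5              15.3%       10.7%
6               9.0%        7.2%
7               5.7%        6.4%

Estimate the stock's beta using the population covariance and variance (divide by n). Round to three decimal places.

Mean R_i = (3.1 + 8.0 + 10.7 + 9.5 + 15.3 + 9.0 + 5.7) / 7 = 8.7571%
Mean R_m = (1.6 + 8.3 + 7.5 + 9.9 + 10.7 + 7.2 + 6.4) / 7 = 7.3714%
Σ(R_i − R̄_i)(R_m − R̄_m) = 58.7814  ⇒  Cov = 58.7814 / 7 = 8.3973
Σ(R_m − R̄_m)² = 52.6343  ⇒  Var(R_m) = 52.6343 / 7 = 7.5192
β = Cov / Var(R_m) = 8.3973 / 7.5192 = 1.1168

1.117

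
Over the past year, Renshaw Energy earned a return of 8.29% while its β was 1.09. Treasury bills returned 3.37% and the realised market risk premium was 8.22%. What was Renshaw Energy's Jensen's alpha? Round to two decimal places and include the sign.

-4.04%

CAPM benchmark = R_f + β(R_m − R_f) = 3.37% + 1.09 × 8.22% = 12.3298%
α = actual − benchmark = 8.29% − 12.3298% = -4.04%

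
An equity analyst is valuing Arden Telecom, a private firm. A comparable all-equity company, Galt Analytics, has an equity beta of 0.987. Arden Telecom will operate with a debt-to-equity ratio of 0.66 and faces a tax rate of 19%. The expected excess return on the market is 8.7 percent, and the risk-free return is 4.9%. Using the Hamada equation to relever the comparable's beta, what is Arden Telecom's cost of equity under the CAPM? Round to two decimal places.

β_L = β_U × [1 + (1 − t)(D/E)] = 0.987 × [1 + (1 − 0.19) × 0.66]
    = 0.987 × [1 + 0.81 × 0.66] = 0.987 × 1.5346 = 1.5147
E(R) = R_f + β_L × MRP = 4.9% + 1.5147 × 8.7% = 18.08%

18.08%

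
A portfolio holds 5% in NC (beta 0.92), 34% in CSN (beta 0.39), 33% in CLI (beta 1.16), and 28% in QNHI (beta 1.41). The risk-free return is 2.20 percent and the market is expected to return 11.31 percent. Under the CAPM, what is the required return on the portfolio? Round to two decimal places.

β_P = Σ w_i β_i = 0.05×0.92 + 0.34×0.39 + 0.33×1.16 + 0.28×1.41 = 0.9562
MRP = 11.31% − 2.20% = 9.11%
E(R_P) = R_f + β_P × MRP = 2.20% + 0.9562 × 9.11% = 10.91%

10.91%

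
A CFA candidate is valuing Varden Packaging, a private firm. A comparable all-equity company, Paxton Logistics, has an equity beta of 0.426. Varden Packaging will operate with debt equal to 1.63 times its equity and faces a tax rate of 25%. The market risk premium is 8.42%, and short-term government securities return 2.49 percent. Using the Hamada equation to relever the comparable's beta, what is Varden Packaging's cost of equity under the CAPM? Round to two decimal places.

10.46%

β_L = β_U × [1 + (1 − t)(D/E)] = 0.426 × [1 + (1 − 0.25) × 1.63]
    = 0.426 × [1 + 0.75 × 1.63] = 0.426 × 2.2225 = 0.9468
E(R) = R_f + β_L × MRP = 2.49% + 0.9468 × 8.42% = 10.46%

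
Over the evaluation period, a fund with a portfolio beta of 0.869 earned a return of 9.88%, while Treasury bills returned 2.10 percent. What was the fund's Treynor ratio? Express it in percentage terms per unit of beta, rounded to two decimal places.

8.95%

Treynor = (R_P − R_f) / β_P = (9.88% − 2.10%) / 0.8690 = 7.78% / 0.8690 = 8.95%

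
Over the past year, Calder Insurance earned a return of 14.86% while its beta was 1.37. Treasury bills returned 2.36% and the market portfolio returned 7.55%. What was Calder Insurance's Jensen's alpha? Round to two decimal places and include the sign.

+5.39%

Market excess return = 7.55% − 2.36% = 5.19%
CAPM benchmark = R_f + β(R_m − R_f) = 2.36% + 1.37 × 5.19% = 9.4703%
α = actual − benchmark = 14.86% − 9.4703% = +5.39%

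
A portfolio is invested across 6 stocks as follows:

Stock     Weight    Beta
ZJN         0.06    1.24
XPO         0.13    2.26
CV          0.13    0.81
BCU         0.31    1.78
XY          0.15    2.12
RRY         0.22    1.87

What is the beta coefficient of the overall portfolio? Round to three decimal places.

1.755

β_P = Σ w_i β_i = 0.06×1.24 + 0.13×2.26 + 0.13×0.81 + 0.31×1.78 + 0.15×2.12 + 0.22×1.87 = 1.7547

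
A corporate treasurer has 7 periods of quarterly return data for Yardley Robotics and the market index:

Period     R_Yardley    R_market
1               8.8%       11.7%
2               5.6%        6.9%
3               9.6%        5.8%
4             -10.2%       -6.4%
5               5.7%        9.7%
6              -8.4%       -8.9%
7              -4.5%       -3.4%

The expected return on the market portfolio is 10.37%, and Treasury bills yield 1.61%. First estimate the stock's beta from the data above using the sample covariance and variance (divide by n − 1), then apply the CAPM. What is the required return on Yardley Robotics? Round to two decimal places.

10.01%

Mean R_i = (8.8 + 5.6 + 9.6 − 10.2 + 5.7 − 8.4 − 4.5) / 7 = 0.9429%
Mean R_m = (11.7 + 6.9 + 5.8 − 6.4 + 9.7 − 8.9 − 3.4) / 7 = 2.2000%
Σ(R_i − R̄_i)(R_m − R̄_m) = 393.3900  ⇒  Cov = 393.3900 / 6 = 65.5650
Σ(R_m − R̄_m)² = 410.0800  ⇒  Var(R_m) = 410.0800 / 6 = 68.3467
β = Cov / Var(R_m) = 65.5650 / 68.3467 = 0.9593
MRP = 10.37% − 1.61% = 8.76%
E(R) = R_f + β × MRP = 1.61% + 0.9593 × 8.76% = 10.01%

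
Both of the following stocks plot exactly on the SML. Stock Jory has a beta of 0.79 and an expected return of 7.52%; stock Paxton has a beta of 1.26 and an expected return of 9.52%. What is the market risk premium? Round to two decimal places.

4.26%

Both satisfy E(R) = R_f + β·MRP, so the slope of the SML is
MRP = (9.52% − 7.52%) / (1.26 − 0.79) = 2.00% / 0.47 = 4.2553%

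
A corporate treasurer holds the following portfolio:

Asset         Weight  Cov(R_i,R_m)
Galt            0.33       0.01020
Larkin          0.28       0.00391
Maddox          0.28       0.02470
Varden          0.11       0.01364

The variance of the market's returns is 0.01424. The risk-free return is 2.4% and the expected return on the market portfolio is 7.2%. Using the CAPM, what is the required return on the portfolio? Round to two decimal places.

6.74%

β_Galt = 0.01020 / 0.01424 = 0.7163
β_Larkin = 0.00391 / 0.01424 = 0.2746
β_Maddox = 0.02470 / 0.01424 = 1.7346
β_Varden = 0.01364 / 0.01424 = 0.9579
β_P = Σ w_i β_i = 0.33×0.7163 + 0.28×0.2746 + 0.28×1.7346 + 0.11×0.9579 = 0.9043
MRP = 7.2% − 2.4% = 4.80%
E(R_P) = R_f + β_P × MRP = 2.4% + 0.9043 × 4.8% = 6.74%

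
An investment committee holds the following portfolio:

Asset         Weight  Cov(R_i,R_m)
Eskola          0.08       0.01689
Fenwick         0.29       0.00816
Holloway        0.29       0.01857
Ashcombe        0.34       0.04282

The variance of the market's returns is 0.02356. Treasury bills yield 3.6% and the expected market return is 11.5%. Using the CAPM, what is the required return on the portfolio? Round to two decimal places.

11.53%

β_Eskola = 0.01689 / 0.02356 = 0.7169
β_Fenwick = 0.00816 / 0.02356 = 0.3463
β_Holloway = 0.01857 / 0.02356 = 0.7882
β_Ashcombe = 0.04282 / 0.02356 = 1.8175
β_P = Σ w_i β_i = 0.08×0.7169 + 0.29×0.3463 + 0.29×0.7882 + 0.34×1.8175 = 1.0043
MRP = 11.5% − 3.6% = 7.90%
E(R_P) = R_f + β_P × MRP = 3.6% + 1.0043 × 7.9% = 11.53%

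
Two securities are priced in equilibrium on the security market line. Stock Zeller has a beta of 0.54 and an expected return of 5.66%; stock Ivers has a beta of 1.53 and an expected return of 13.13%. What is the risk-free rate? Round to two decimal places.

Both satisfy E(R) = R_f + β·MRP, so the slope of the SML is
MRP = (13.13% − 5.66%) / (1.53 − 0.54) = 7.47% / 0.99 = 7.5455%
R_f = E(R_Zeller) − β_Zeller·MRP = 5.66% − 0.54 × 7.5455% = 1.5854%

1.59%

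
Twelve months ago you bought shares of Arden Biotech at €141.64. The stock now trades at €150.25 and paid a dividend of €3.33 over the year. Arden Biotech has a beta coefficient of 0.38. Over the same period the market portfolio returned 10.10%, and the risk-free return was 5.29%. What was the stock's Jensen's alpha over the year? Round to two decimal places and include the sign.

+1.31%

Realised HPR = (P1 + D1 − P0) / P0 = (150.25 + 3.33 − 141.64) / 141.64 = 11.94 / 141.64 = 8.4298%
MRP = 10.10% − 5.29% = 4.81%
CAPM required = R_f + β·MRP = 5.29% + 0.38 × 4.81% = 7.1178%
α = realised − required = 8.4298% − 7.1178% = +1.31%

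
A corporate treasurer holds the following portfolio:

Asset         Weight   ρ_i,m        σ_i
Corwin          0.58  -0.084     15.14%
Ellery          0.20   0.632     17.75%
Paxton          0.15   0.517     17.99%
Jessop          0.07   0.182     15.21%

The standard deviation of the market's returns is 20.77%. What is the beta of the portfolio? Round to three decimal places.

β_Corwin = -0.084 × 15.14% / 20.77% = -0.0612
β_Ellery = 0.632 × 17.75% / 20.77% = 0.5401
β_Paxton = 0.517 × 17.99% / 20.77% = 0.4478
β_Jessop = 0.182 × 15.21% / 20.77% = 0.1333
β_P = Σ w_i β_i = 0.58×-0.0612 + 0.20×0.5401 + 0.15×0.4478 + 0.07×0.1333 = 0.1490

0.149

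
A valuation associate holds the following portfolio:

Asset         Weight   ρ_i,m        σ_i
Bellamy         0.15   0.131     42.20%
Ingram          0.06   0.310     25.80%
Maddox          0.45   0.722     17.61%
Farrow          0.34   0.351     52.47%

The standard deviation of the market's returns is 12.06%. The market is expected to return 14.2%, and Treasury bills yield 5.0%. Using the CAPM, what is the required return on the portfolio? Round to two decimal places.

β_Bellamy = 0.131 × 42.20% / 12.06% = 0.4584
β_Ingram = 0.310 × 25.80% / 12.06% = 0.6632
β_Maddox = 0.722 × 17.61% / 12.06% = 1.0543
β_Farrow = 0.351 × 52.47% / 12.06% = 1.5271
β_P = Σ w_i β_i = 0.15×0.4584 + 0.06×0.6632 + 0.45×1.0543 + 0.34×1.5271 = 1.1022
MRP = 14.2% − 5.0% = 9.20%
E(R_P) = R_f + β_P × MRP = 5.0% + 1.1022 × 9.2% = 15.14%

15.14%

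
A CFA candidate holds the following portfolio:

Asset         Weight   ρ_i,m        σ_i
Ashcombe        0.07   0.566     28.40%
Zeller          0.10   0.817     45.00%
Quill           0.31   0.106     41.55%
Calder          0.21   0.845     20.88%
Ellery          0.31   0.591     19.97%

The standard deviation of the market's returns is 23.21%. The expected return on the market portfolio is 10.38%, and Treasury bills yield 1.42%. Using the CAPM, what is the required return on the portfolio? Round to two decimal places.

6.64%

β_Ashcombe = 0.566 × 28.40% / 23.21% = 0.6926
β_Zeller = 0.817 × 45.00% / 23.21% = 1.5840
β_Quill = 0.106 × 41.55% / 23.21% = 0.1898
β_Calder = 0.845 × 20.88% / 23.21% = 0.7602
β_Ellery = 0.591 × 19.97% / 23.21% = 0.5085
β_P = Σ w_i β_i = 0.07×0.6926 + 0.10×1.5840 + 0.31×0.1898 + 0.21×0.7602 + 0.31×0.5085 = 0.5830
MRP = 10.38% − 1.42% = 8.96%
E(R_P) = R_f + β_P × MRP = 1.42% + 0.5830 × 8.96% = 6.64%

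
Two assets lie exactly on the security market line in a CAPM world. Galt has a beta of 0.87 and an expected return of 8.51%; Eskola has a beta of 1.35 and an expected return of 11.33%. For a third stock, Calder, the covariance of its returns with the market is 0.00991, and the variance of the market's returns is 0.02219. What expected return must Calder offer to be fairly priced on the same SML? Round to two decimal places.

6.02%

MRP = (11.33% − 8.51%) / (1.35 − 0.87) = 5.8750%
R_f = 8.51% − 0.87 × 5.8750% = 3.3988%
β_Calder = Cov / Var(R_m) = 0.00991 / 0.02219 = 0.4466
E(R_Calder) = R_f + β × MRP = 3.3988% + 0.4466 × 5.8750% = 6.02%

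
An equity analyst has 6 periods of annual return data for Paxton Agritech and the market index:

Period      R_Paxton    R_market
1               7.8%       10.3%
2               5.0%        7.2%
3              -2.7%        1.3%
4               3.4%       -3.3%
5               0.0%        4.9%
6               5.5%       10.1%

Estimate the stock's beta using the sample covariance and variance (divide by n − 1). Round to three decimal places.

Mean R_i = (7.8 + 5.0 − 2.7 + 3.4 + 0.0 + 5.5) / 6 = 3.1667%
Mean R_m = (10.3 + 7.2 + 1.3 − 3.3 + 4.9 + 10.1) / 6 = 5.0833%
Σ(R_i − R̄_i)(R_m − R̄_m) = 60.5767  ⇒  Cov = 60.5767 / 5 = 12.1153
Σ(R_m − R̄_m)² = 141.4883  ⇒  Var(R_m) = 141.4883 / 5 = 28.2977
β = Cov / Var(R_m) = 12.1153 / 28.2977 = 0.4281

0.428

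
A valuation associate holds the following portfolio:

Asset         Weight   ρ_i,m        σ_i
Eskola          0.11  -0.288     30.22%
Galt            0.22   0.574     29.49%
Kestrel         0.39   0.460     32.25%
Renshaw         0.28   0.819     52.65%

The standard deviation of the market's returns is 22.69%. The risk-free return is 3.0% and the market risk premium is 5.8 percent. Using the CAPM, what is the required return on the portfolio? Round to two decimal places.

β_Eskola = -0.288 × 30.22% / 22.69% = -0.3836
β_Galt = 0.574 × 29.49% / 22.69% = 0.7460
β_Kestrel = 0.460 × 32.25% / 22.69% = 0.6538
β_Renshaw = 0.819 × 52.65% / 22.69% = 1.9004
β_P = Σ w_i β_i = 0.11×-0.3836 + 0.22×0.7460 + 0.39×0.6538 + 0.28×1.9004 = 0.9090
E(R_P) = R_f + β_P × MRP = 3.0% + 0.9090 × 5.8% = 8.27%

8.27%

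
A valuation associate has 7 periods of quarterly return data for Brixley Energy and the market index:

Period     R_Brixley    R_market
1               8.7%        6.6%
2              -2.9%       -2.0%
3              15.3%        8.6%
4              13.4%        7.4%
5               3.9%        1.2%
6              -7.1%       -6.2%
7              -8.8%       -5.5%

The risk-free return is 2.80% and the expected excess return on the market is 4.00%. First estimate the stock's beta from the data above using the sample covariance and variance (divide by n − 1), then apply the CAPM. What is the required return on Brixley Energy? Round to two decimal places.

Mean R_i = (8.7 − 2.9 + 15.3 + 13.4 + 3.9 − 7.1 − 8.8) / 7 = 3.2143%
Mean R_m = (6.6 − 2.0 + 8.6 + 7.4 + 1.2 − 6.2 − 5.5) / 7 = 1.4429%
Σ(R_i − R̄_i)(R_m − R̄_m) = 358.5957  ⇒  Cov = 358.5957 / 6 = 59.7660
Σ(R_m − R̄_m)² = 231.8371  ⇒  Var(R_m) = 231.8371 / 6 = 38.6395
β = Cov / Var(R_m) = 59.7660 / 38.6395 = 1.5468
E(R) = R_f + β × MRP = 2.80% + 1.5468 × 4.00% = 8.99%

8.99%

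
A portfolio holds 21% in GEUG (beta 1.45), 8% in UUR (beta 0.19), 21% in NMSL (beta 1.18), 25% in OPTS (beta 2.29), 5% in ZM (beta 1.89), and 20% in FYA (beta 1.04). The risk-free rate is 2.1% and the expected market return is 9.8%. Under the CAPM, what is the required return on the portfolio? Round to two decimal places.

β_P = Σ w_i β_i = 0.21×1.45 + 0.08×0.19 + 0.21×1.18 + 0.25×2.29 + 0.05×1.89 + 0.20×1.04 = 1.4425
MRP = 9.8% − 2.1% = 7.70%
E(R_P) = R_f + β_P × MRP = 2.1% + 1.4425 × 7.7% = 13.21%

13.21%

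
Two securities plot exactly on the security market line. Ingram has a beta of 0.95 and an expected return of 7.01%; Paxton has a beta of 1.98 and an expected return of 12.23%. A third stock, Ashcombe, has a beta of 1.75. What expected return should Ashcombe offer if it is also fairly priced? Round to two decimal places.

11.06%

MRP (SML slope) = (12.23% − 7.01%) / (1.98 − 0.95) = 5.22% / 1.03 = 5.0680%
R_f (intercept) = 7.01% − 0.95 × 5.0680% = 2.1954%
E(R_Ashcombe) = R_f + β × MRP = 2.1954% + 1.75 × 5.0680% = 11.06%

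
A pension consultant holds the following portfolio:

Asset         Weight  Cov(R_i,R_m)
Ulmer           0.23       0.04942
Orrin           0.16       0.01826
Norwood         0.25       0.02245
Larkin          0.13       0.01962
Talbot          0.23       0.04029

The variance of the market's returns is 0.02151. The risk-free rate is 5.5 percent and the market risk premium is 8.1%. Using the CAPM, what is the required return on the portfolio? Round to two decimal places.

β_Ulmer = 0.04942 / 0.02151 = 2.2975
β_Orrin = 0.01826 / 0.02151 = 0.8489
β_Norwood = 0.02245 / 0.02151 = 1.0437
β_Larkin = 0.01962 / 0.02151 = 0.9121
β_Talbot = 0.04029 / 0.02151 = 1.8731
β_P = Σ w_i β_i = 0.23×2.2975 + 0.16×0.8489 + 0.25×1.0437 + 0.13×0.9121 + 0.23×1.8731 = 1.4746
E(R_P) = R_f + β_P × MRP = 5.5% + 1.4746 × 8.1% = 17.44%

17.44%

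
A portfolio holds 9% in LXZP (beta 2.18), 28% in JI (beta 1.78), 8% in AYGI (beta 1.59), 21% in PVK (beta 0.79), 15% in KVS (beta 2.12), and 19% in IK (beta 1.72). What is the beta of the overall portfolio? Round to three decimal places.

1.633

β_P = Σ w_i β_i = 0.09×2.18 + 0.28×1.78 + 0.08×1.59 + 0.21×0.79 + 0.15×2.12 + 0.19×1.72 = 1.6325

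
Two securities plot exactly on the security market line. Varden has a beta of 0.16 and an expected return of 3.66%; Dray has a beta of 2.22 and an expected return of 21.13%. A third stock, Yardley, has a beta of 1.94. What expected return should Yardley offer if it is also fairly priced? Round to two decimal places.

MRP (SML slope) = (21.13% − 3.66%) / (2.22 − 0.16) = 17.47% / 2.06 = 8.4806%
R_f (intercept) = 3.66% − 0.16 × 8.4806% = 2.3031%
E(R_Yardley) = R_f + β × MRP = 2.3031% + 1.94 × 8.4806% = 18.76%

18.76%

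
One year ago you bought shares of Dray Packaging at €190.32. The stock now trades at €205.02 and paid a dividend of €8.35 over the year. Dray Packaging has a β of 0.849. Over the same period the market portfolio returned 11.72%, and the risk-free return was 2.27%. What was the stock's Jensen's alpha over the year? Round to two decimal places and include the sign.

+1.82%

Realised HPR = (P1 + D1 − P0) / P0 = (205.02 + 8.35 − 190.32) / 190.32 = 23.05 / 190.32 = 12.1112%
MRP = 11.72% − 2.27% = 9.45%
CAPM required = R_f + β·MRP = 2.27% + 0.849 × 9.45% = 10.29305%
α = realised − required = 12.1112% − 10.29305% = +1.82%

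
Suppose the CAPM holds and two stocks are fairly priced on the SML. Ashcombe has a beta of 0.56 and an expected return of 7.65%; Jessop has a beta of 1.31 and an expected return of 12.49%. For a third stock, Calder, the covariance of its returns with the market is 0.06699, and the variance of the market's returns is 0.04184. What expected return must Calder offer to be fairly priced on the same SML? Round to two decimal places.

MRP = (12.49% − 7.65%) / (1.31 − 0.56) = 6.4533%
R_f = 7.65% − 0.56 × 6.4533% = 4.0362%
β_Calder = Cov / Var(R_m) = 0.06699 / 0.04184 = 1.6011
E(R_Calder) = R_f + β × MRP = 4.0362% + 1.6011 × 6.4533% = 14.37%

14.37%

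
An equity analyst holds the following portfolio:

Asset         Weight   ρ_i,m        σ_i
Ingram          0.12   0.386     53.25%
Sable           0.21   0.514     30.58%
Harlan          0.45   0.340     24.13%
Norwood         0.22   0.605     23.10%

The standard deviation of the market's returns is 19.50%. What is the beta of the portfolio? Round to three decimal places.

β_Ingram = 0.386 × 53.25% / 19.50% = 1.0541
β_Sable = 0.514 × 30.58% / 19.50% = 0.8061
β_Harlan = 0.340 × 24.13% / 19.50% = 0.4207
β_Norwood = 0.605 × 23.10% / 19.50% = 0.7167
β_P = Σ w_i β_i = 0.12×1.0541 + 0.21×0.8061 + 0.45×0.4207 + 0.22×0.7167 = 0.6428

0.643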